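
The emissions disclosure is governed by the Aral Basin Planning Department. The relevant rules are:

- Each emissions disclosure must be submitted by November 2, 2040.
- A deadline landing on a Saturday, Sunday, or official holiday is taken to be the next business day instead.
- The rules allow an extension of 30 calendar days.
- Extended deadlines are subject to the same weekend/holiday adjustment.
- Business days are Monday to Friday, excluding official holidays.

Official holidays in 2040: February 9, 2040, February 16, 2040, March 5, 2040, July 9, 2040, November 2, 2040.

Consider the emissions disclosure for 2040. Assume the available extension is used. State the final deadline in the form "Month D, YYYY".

The statutory due date is November 2, 2040.
November 2, 2040 falls on a listed holiday. Rolling to the next business day gives November 5, 2040, a Monday.
Add the 30 calendar-day extension to November 5, 2040: December 5, 2040.
December 5, 2040 falls on a Wednesday, which is a business day, so no adjustment is needed.
Final deadline: December 5, 2040.

December 5, 2040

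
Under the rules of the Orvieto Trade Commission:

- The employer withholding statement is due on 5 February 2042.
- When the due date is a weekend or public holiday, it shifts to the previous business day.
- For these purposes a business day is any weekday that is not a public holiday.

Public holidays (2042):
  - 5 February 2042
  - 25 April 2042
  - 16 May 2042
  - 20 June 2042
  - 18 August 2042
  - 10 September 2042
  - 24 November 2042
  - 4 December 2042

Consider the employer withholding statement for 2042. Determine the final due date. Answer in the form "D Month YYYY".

The statutory due date is 5 February 2042.
5 February 2042 falls on a listed holiday. Rolling to the preceding business day gives 4 February 2042, a Tuesday.
Final deadline: 4 February 2042.

4 February 2042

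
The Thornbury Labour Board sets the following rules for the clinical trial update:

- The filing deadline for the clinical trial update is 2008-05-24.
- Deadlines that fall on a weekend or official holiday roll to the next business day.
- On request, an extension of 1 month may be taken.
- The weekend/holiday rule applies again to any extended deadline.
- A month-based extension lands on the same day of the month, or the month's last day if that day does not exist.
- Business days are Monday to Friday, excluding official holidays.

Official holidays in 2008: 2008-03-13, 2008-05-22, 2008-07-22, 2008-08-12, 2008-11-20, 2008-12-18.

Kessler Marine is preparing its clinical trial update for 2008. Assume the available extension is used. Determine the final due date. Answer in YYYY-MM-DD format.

2008-06-26

The stated deadline is 2008-05-24.
2008-05-24 is a Saturday; the next business day is 2008-05-26 (Monday).
Applying the 1 month extension: 1 month after 2008-05-26 is 2008-06-26.
2008-06-26 falls on a Thursday, which is a business day, so no adjustment is needed.
So the filing is due 2008-06-26.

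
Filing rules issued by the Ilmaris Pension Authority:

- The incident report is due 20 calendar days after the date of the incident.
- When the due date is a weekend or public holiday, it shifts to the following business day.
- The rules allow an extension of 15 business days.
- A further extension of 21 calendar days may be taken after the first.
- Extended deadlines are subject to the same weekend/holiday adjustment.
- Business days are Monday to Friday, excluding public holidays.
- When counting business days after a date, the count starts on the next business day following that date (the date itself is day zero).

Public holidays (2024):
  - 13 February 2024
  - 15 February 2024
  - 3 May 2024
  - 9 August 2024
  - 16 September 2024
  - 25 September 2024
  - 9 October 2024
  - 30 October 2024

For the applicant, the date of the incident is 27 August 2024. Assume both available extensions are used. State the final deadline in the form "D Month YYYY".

31 October 2024

From 27 August 2024, 20 calendar days later is 16 September 2024.
16 September 2024 is a listed holiday, so it moves to the next business day, 17 September 2024 (Tuesday).
The 15-business-day extension runs from 17 September 2024 to 10 October 2024.
Since 10 October 2024 is a Thursday and not a holiday, the date is unchanged.
Applying the 21-calendar-day extension: 10 October 2024 + 21 days = 31 October 2024.
31 October 2024 (Thursday) is already a business day.
So the filing is due 31 October 2024.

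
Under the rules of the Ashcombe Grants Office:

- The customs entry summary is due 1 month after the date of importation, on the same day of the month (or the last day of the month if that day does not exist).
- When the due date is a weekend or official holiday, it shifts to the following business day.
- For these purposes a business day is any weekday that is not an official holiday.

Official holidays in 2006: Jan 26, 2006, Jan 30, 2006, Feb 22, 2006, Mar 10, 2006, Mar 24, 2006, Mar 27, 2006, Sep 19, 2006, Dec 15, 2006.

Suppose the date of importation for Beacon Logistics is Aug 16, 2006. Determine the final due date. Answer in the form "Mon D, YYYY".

Moving 1 month forward from Aug 16, 2006 on the corresponding day gives Sep 16, 2006.
Sep 16, 2006 is a Saturday; the next business day is Sep 18, 2006 (Monday).
So the filing is due Sep 18, 2006.

Sep 18, 2006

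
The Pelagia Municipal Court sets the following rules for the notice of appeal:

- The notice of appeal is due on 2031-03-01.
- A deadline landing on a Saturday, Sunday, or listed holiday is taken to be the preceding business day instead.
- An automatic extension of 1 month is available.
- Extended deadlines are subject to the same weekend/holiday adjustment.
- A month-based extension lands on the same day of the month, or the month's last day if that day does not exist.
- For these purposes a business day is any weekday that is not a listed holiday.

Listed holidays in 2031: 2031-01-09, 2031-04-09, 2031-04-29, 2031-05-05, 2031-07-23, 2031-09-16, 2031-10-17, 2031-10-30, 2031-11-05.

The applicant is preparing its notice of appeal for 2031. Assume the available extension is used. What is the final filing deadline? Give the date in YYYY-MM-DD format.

2031-03-28

The stated deadline is 2031-03-01.
2031-03-01 is a Saturday, so it moves to the preceding business day, 2031-02-28 (Friday).
Applying the 1 month extension: 1 month after 2031-02-28 is 2031-03-28.
2031-03-28 falls on a Friday, which is a business day, so no adjustment is needed.
So the filing is due 2031-03-28.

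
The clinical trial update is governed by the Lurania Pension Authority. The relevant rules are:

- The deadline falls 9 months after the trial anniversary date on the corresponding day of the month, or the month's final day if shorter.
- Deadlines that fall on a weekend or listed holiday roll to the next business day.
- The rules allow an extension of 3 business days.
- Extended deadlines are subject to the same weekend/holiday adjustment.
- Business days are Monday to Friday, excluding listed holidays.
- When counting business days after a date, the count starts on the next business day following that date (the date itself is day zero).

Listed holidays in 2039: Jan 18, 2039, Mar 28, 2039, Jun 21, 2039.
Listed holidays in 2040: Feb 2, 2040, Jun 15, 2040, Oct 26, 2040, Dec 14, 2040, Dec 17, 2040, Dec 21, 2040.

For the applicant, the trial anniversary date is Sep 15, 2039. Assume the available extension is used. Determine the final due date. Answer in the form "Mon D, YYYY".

Jun 21, 2040

9 months from Sep 15, 2039 is Jun 15, 2040.
Jun 15, 2040 falls on a listed holiday. Rolling to the next business day gives Jun 18, 2040, a Monday.
Applying the 3-business-day extension: 3 business days after Jun 18, 2040 is Jun 21, 2040.
Jun 21, 2040 (Thursday) is already a business day.
Deadline: Jun 21, 2040.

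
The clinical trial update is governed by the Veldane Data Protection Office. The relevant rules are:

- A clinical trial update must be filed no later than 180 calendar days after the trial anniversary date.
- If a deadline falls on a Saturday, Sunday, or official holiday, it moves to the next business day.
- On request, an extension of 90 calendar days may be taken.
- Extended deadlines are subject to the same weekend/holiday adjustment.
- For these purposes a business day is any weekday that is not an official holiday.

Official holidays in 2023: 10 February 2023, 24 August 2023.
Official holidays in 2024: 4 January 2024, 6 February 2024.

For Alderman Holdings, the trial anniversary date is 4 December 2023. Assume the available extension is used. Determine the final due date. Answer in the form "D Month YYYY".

2 September 2024

From 4 December 2023, 180 calendar days later is 1 June 2024.
1 June 2024 falls on a Saturday. Rolling to the next business day gives 3 June 2024, a Monday.
Add the 90 calendar-day extension to 3 June 2024: 1 September 2024.
1 September 2024 is a Sunday; the next business day is 2 September 2024 (Monday).
So the filing is due 2 September 2024.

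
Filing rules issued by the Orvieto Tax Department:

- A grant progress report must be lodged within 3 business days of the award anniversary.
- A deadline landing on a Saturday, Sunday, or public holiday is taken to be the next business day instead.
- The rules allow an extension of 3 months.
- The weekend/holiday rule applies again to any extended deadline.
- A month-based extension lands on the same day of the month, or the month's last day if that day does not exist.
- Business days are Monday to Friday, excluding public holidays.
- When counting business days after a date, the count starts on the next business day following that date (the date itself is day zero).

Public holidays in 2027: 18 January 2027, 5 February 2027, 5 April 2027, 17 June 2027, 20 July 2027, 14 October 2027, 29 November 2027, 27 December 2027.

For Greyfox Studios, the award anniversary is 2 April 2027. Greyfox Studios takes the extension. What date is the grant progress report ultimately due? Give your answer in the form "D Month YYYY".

8 July 2027

Starting the day after 2 April 2027 and counting 3 business days lands on 8 April 2027.
Since 8 April 2027 is a Thursday and not a holiday, the date is unchanged.
The 3 months extension carries 8 April 2027 to 8 July 2027.
8 July 2027 (Thursday) is already a business day.
The final due date is 8 July 2027.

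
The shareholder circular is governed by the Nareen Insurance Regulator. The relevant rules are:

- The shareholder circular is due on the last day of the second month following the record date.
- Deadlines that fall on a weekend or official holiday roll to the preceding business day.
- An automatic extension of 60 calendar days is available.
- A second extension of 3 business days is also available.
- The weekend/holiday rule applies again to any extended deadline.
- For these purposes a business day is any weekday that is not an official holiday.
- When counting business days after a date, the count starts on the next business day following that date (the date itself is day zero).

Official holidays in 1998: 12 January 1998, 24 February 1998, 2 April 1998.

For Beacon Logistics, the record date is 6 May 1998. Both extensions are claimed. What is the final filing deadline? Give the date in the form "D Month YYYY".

2 October 1998

2 months after 6 May 1998 is July 1998; that month ends on 31 July 1998.
31 July 1998 (Friday) is already a business day.
Add the 60 calendar-day extension to 31 July 1998: 29 September 1998.
29 September 1998 (Tuesday) is already a business day.
Counting 3 further business days from 29 September 1998 reaches 2 October 1998.
2 October 1998 is a Friday and not a listed holiday, so it stands.
So the filing is due 2 October 1998.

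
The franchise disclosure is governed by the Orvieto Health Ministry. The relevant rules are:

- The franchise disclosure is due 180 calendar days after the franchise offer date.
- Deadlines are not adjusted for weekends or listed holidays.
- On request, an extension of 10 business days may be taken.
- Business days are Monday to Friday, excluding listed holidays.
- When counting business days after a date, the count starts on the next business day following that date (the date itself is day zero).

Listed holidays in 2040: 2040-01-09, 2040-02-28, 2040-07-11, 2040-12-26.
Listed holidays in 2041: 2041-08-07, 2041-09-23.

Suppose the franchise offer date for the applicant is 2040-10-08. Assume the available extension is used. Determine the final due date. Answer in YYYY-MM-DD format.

2041-04-19

180 calendar days after 2040-10-08 is 2041-04-06.
2041-04-06 falls on a Saturday. The rules make no weekend/holiday allowance, so it remains 2041-04-06.
Counting 10 further business days from 2041-04-06 reaches 2041-04-19.
2041-04-19 falls on a Friday. The rules make no weekend/holiday allowance, so it remains 2041-04-19.
Final deadline: 2041-04-19.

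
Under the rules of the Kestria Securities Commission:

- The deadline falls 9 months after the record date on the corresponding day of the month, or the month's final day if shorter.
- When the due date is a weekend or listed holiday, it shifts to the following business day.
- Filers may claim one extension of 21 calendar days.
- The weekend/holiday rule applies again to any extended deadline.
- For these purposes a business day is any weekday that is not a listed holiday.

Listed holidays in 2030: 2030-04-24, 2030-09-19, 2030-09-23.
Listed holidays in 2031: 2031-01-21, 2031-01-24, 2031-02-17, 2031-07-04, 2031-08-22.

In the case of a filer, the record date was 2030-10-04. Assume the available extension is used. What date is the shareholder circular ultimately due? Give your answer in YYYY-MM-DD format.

2031-07-28

9 months from 2030-10-04 is 2031-07-04.
Because 2031-07-04 is a listed holiday, the deadline becomes 2031-07-07 (Monday).
Applying the 21-calendar-day extension: 2031-07-07 + 21 days = 2031-07-28.
2031-07-28 is a Monday and not a listed holiday, so it stands.
Final deadline: 2031-07-28.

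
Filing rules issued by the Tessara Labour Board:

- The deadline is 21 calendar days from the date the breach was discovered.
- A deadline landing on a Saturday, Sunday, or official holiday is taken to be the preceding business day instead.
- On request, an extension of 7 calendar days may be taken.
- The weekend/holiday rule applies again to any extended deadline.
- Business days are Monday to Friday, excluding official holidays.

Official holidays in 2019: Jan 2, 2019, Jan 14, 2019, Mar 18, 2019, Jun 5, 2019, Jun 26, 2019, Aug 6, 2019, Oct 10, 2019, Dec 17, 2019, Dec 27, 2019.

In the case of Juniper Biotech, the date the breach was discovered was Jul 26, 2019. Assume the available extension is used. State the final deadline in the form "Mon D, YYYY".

From Jul 26, 2019, 21 calendar days later is Aug 16, 2019.
Aug 16, 2019 (Friday) is already a business day.
Add the 7 calendar-day extension to Aug 16, 2019: Aug 23, 2019.
Aug 23, 2019 (Friday) is already a business day.
So the filing is due Aug 23, 2019.

Aug 23, 2019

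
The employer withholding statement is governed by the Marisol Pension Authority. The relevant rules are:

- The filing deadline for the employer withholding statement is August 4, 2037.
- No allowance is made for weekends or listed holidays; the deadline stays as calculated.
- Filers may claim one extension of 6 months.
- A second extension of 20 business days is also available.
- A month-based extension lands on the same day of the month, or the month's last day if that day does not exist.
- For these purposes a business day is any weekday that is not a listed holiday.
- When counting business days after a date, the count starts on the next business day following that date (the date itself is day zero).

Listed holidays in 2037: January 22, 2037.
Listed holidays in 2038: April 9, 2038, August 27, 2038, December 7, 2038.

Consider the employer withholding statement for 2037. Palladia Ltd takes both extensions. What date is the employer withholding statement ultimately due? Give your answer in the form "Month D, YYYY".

March 4, 2038

The stated deadline is August 4, 2037.
No adjustment is made for weekends or holidays, so August 4, 2037 stands.
The 6 months extension carries August 4, 2037 to February 4, 2038.
February 4, 2038 falls on a Thursday. The rules make no weekend/holiday allowance, so it remains February 4, 2038.
Applying the 20-business-day extension: 20 business days after February 4, 2038 is March 4, 2038.
No adjustment is made for weekends or holidays, so March 4, 2038 stands.
Final deadline: March 4, 2038.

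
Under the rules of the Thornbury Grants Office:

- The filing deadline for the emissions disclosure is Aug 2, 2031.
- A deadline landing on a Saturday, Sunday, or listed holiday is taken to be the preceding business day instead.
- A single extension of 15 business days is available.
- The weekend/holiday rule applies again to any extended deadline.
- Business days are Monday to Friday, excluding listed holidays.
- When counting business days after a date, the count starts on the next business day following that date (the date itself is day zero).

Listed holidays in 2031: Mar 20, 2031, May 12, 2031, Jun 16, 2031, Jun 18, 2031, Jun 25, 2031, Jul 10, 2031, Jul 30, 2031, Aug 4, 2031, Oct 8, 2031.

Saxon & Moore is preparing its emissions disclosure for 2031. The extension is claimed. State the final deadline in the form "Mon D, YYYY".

Aug 25, 2031

The stated deadline is Aug 2, 2031.
Aug 2, 2031 is a Saturday, so it moves to the preceding business day, Aug 1, 2031 (Friday).
The 15-business-day extension runs from Aug 1, 2031 to Aug 25, 2031.
Aug 25, 2031 is a Monday and not a listed holiday, so it stands.
So the filing is due Aug 25, 2031.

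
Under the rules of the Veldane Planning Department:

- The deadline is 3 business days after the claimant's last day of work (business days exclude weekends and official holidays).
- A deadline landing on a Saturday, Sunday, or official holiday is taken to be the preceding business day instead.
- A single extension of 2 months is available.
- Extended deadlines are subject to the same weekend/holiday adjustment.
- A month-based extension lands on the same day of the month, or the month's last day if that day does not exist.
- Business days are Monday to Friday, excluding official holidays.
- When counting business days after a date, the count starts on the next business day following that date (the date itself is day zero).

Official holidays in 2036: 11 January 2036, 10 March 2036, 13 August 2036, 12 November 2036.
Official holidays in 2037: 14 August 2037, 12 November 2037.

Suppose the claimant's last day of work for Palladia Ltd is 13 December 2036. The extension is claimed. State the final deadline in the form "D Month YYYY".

17 February 2037

Counting 3 business days after 13 December 2036 (skipping weekends and listed holidays) reaches 17 December 2036.
17 December 2036 is a Wednesday and not a listed holiday, so it stands.
Add 2 months to 17 December 2036: 17 February 2037.
17 February 2037 is a Tuesday and not a listed holiday, so it stands.
Final deadline: 17 February 2037.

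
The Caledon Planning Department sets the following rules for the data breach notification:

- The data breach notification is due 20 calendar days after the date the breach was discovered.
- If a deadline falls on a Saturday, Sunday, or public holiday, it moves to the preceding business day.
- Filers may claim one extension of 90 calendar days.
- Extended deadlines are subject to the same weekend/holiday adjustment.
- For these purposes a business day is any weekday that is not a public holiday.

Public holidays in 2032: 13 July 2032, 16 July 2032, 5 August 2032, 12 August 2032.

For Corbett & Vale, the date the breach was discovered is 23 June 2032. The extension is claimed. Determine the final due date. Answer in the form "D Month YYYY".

Trigger date 23 June 2032 + 20 calendar days = 13 July 2032.
Because 13 July 2032 is a listed holiday, the deadline becomes 12 July 2032 (Monday).
Add the 90 calendar-day extension to 12 July 2032: 10 October 2032.
10 October 2032 is a Sunday, so it moves to the preceding business day, 8 October 2032 (Friday).
Final deadline: 8 October 2032.

8 October 2032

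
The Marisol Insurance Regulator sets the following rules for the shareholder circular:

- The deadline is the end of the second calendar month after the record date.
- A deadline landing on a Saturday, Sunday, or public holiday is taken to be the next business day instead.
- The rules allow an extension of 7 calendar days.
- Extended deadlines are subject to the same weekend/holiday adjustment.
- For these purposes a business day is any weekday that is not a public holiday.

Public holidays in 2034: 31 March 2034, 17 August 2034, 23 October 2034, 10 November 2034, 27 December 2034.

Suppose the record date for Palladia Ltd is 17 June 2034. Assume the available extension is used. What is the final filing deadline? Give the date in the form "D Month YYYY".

7 September 2034

The second month after 17 June 2034 is August 2034, whose last day is 31 August 2034.
31 August 2034 is a Thursday and not a listed holiday, so it stands.
Applying the 7-calendar-day extension: 31 August 2034 + 7 days = 7 September 2034.
7 September 2034 falls on a Thursday, which is a business day, so no adjustment is needed.
The final due date is 7 September 2034.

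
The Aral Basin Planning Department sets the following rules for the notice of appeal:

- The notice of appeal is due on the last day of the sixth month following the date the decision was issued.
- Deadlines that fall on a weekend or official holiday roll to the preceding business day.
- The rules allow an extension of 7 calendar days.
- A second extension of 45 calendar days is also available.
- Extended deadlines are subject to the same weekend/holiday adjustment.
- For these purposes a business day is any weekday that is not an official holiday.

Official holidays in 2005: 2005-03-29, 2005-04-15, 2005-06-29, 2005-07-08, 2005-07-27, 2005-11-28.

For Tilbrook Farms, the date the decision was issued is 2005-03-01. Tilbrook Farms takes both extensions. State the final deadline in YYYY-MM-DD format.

6 months after 2005-03-01 is September 2005; that month ends on 2005-09-30.
2005-09-30 (Friday) is already a business day.
With the 7-day extension, 2005-09-30 becomes 2005-10-07.
2005-10-07 (Friday) is already a business day.
Add the 45 calendar-day extension to 2005-10-07: 2005-11-21.
2005-11-21 is a Monday and not a listed holiday, so it stands.
Deadline: 2005-11-21.

2005-11-21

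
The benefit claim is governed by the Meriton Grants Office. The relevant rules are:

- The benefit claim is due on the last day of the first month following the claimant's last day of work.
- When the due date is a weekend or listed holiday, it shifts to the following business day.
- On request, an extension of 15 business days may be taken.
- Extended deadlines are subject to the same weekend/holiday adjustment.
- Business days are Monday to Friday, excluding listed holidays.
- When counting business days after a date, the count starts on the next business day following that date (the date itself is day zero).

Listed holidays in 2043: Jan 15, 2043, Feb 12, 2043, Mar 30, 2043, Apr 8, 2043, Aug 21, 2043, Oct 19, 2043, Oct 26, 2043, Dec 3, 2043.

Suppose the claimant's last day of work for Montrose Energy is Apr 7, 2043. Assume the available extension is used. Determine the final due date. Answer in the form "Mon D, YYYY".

Jun 22, 2043

The first month after Apr 7, 2043 is May 2043, whose last day is May 31, 2043.
Because May 31, 2043 is a Sunday, the deadline becomes Jun 1, 2043 (Monday).
The 15-business-day extension runs from Jun 1, 2043 to Jun 22, 2043.
Jun 22, 2043 (Monday) is already a business day.
So the filing is due Jun 22, 2043.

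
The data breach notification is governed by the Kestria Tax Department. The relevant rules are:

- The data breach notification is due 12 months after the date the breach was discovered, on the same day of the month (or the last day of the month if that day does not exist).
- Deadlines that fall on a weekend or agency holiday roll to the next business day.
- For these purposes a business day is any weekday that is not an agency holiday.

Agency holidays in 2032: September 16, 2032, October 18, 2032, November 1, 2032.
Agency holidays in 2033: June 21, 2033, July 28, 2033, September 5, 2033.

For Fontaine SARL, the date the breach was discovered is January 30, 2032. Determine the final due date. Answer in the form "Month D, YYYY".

12 months from January 30, 2032 is January 30, 2033.
January 30, 2033 falls on a Sunday. Rolling to the next business day gives January 31, 2033, a Monday.
Final deadline: January 31, 2033.

January 31, 2033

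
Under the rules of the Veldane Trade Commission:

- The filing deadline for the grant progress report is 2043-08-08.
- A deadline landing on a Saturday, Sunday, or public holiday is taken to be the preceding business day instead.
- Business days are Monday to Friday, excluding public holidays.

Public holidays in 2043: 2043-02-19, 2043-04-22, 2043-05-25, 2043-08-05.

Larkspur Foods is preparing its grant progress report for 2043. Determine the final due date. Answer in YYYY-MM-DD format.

Start from the fixed due date, 2043-08-08.
2043-08-08 is a Saturday; the preceding business day is 2043-08-07 (Friday).
Deadline: 2043-08-07.

2043-08-07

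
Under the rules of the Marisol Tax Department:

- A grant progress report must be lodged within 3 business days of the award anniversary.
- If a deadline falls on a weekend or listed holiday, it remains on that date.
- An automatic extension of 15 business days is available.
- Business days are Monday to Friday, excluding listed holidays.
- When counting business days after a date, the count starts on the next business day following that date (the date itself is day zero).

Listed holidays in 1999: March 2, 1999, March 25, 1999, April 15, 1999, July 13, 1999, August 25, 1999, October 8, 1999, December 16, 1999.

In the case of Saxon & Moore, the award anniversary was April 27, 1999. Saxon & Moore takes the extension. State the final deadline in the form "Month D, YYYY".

May 21, 1999

3 business days after April 27, 1999, excluding weekends and holidays, is April 30, 1999.
No adjustment is made for weekends or holidays, so April 30, 1999 stands.
Counting 15 further business days from April 30, 1999 reaches May 21, 1999.
No adjustment is made for weekends or holidays, so May 21, 1999 stands.
Deadline: May 21, 1999.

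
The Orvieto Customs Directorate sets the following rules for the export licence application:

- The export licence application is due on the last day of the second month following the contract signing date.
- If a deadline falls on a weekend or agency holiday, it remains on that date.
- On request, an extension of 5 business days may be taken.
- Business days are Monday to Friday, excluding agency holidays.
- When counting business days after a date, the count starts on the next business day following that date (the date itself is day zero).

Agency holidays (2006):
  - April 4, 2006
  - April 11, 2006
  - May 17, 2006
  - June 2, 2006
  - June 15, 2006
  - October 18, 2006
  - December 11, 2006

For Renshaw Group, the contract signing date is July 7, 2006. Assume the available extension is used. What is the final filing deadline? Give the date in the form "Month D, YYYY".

October 6, 2006

2 months after July 7, 2006 falls in September 2006; the last day of that month is September 30, 2006.
September 30, 2006 falls on a Saturday. The rules make no weekend/holiday allowance, so it remains September 30, 2006.
Applying the 5-business-day extension: 5 business days after September 30, 2006 is October 6, 2006.
October 6, 2006 falls on a Friday. The rules make no weekend/holiday allowance, so it remains October 6, 2006.
So the filing is due October 6, 2006.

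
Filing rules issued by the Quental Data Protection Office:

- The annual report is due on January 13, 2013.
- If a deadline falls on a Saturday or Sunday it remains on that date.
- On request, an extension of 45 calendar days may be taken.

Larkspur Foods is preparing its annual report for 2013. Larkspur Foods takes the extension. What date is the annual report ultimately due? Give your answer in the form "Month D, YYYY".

The statutory due date is January 13, 2013.
No adjustment is made for weekends or holidays, so January 13, 2013 stands.
The 45-calendar-day extension moves the deadline from January 13, 2013 to February 27, 2013.
No adjustment is made for weekends or holidays, so February 27, 2013 stands.
So the filing is due February 27, 2013.

February 27, 2013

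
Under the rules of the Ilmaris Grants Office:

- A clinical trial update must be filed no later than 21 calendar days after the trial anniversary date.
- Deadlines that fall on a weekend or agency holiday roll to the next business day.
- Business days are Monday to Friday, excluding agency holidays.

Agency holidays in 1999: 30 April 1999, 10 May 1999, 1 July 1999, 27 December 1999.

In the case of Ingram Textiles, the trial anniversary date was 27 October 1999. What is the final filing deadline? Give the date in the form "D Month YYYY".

17 November 1999

From 27 October 1999, 21 calendar days later is 17 November 1999.
17 November 1999 is a Wednesday and not a listed holiday, so it stands.
Deadline: 17 November 1999.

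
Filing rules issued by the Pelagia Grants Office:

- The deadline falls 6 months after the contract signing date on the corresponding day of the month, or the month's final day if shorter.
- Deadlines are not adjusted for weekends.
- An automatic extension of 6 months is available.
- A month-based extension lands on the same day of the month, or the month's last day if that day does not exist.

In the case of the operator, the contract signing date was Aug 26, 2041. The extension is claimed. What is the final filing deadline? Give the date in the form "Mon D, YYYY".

Aug 26, 2042

6 months from Aug 26, 2041 is Feb 26, 2042.
No adjustment is made for weekends or holidays, so Feb 26, 2042 stands.
Applying the 6 months extension: 6 months after Feb 26, 2042 is Aug 26, 2042.
Aug 26, 2042 is a Tuesday; no weekend or holiday adjustment applies.
The final due date is Aug 26, 2042.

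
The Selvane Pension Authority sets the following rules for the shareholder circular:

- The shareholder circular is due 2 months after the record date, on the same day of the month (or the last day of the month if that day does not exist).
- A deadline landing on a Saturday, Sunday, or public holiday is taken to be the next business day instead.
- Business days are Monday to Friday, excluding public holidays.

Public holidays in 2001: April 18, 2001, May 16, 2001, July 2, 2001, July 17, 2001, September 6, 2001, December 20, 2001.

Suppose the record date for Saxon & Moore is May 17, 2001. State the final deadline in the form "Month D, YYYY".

July 18, 2001

2 months after May 17, 2001, on the same day of the month, is July 17, 2001.
July 17, 2001 falls on a listed holiday. Rolling to the next business day gives July 18, 2001, a Wednesday.
Deadline: July 18, 2001.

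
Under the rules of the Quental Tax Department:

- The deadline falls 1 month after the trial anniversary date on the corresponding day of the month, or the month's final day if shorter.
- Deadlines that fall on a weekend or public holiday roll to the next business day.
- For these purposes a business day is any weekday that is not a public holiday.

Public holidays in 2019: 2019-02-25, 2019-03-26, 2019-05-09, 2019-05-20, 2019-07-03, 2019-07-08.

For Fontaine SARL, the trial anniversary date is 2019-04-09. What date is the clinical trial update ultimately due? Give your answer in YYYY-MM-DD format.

1 month after 2019-04-09, on the same day of the month, is 2019-05-09.
2019-05-09 is a listed holiday; the next business day is 2019-05-10 (Friday).
Deadline: 2019-05-10.

2019-05-10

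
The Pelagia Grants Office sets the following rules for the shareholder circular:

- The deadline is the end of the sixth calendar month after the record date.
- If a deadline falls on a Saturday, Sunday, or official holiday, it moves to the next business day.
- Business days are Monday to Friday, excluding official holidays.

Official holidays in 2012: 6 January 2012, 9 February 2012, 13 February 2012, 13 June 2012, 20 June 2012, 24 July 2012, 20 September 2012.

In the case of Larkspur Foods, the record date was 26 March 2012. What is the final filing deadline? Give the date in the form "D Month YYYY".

1 October 2012

6 months after 26 March 2012 falls in September 2012; the last day of that month is 30 September 2012.
30 September 2012 falls on a Sunday. Rolling to the next business day gives 1 October 2012, a Monday.
Deadline: 1 October 2012.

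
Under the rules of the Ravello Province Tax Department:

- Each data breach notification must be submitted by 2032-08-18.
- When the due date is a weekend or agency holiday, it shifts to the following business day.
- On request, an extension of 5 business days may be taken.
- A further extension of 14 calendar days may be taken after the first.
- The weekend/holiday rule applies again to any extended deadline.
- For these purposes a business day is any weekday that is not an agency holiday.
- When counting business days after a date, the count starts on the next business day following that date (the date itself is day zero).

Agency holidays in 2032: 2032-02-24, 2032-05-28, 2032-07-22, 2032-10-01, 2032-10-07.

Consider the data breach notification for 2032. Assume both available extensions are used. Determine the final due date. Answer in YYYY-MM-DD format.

The stated deadline is 2032-08-18.
2032-08-18 falls on a Wednesday, which is a business day, so no adjustment is needed.
Counting 5 further business days from 2032-08-18 reaches 2032-08-25.
2032-08-25 is a Wednesday and not a listed holiday, so it stands.
With the 14-day extension, 2032-08-25 becomes 2032-09-08.
2032-09-08 is a Wednesday and not a listed holiday, so it stands.
So the filing is due 2032-09-08.

2032-09-08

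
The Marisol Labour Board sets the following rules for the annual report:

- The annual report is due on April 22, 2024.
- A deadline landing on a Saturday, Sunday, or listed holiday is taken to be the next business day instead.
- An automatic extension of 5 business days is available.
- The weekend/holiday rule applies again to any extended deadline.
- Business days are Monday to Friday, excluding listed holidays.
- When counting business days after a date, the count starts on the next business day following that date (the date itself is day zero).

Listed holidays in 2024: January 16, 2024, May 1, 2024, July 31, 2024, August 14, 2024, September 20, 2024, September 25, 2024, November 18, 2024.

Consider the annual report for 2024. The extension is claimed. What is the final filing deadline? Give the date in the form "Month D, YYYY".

April 29, 2024

The stated deadline is April 22, 2024.
April 22, 2024 falls on a Monday, which is a business day, so no adjustment is needed.
Counting 5 further business days from April 22, 2024 reaches April 29, 2024.
Since April 29, 2024 is a Monday and not a holiday, the date is unchanged.
So the filing is due April 29, 2024.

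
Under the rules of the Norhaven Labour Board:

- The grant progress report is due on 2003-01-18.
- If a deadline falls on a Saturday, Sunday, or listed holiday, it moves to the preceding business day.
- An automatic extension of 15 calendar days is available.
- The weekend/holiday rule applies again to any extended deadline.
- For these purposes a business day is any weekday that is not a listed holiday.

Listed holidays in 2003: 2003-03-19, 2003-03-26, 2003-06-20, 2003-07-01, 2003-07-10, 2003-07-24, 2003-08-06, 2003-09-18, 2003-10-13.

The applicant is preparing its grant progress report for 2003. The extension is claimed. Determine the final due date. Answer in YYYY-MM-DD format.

2003-01-31

The statutory due date is 2003-01-18.
2003-01-18 is a Saturday, so it moves to the preceding business day, 2003-01-17 (Friday).
With the 15-day extension, 2003-01-17 becomes 2003-02-01.
2003-02-01 is a Saturday, so it moves to the preceding business day, 2003-01-31 (Friday).
Final deadline: 2003-01-31.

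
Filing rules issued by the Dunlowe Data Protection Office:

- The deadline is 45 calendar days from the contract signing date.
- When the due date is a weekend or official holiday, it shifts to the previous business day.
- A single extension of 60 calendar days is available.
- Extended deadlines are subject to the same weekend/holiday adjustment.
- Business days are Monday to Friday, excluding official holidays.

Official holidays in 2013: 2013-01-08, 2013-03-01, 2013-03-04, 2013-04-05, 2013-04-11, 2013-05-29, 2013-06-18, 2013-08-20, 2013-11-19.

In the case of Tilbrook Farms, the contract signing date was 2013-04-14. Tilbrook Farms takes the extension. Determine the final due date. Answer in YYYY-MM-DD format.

45 calendar days after 2013-04-14 is 2013-05-29.
2013-05-29 is a listed holiday; the preceding business day is 2013-05-28 (Tuesday).
The 60-calendar-day extension moves the deadline from 2013-05-28 to 2013-07-27.
Because 2013-07-27 is a Saturday, the deadline becomes 2013-07-26 (Friday).
Final deadline: 2013-07-26.

2013-07-26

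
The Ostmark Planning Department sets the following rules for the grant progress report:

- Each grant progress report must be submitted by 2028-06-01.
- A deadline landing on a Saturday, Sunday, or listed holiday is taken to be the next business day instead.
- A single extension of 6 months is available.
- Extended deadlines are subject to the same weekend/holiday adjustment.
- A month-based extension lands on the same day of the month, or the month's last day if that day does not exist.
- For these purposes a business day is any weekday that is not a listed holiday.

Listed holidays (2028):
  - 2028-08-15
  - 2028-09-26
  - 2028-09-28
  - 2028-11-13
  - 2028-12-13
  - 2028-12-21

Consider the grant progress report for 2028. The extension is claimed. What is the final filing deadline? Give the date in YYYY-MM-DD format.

2028-12-01

The stated deadline is 2028-06-01.
2028-06-01 is a Thursday and not a listed holiday, so it stands.
Applying the 6 months extension: 6 months after 2028-06-01 is 2028-12-01.
2028-12-01 (Friday) is already a business day.
Deadline: 2028-12-01.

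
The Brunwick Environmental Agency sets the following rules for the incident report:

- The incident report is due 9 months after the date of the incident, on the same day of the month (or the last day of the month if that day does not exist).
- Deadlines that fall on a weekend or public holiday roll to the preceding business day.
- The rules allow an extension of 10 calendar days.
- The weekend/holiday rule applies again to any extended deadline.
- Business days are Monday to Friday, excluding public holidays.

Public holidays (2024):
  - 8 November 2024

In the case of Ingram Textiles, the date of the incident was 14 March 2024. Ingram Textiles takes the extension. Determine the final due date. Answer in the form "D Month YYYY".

23 December 2024

9 months from 14 March 2024 is 14 December 2024.
Because 14 December 2024 is a Saturday, the deadline becomes 13 December 2024 (Friday).
Add the 10 calendar-day extension to 13 December 2024: 23 December 2024.
Since 23 December 2024 is a Monday and not a holiday, the date is unchanged.
Deadline: 23 December 2024.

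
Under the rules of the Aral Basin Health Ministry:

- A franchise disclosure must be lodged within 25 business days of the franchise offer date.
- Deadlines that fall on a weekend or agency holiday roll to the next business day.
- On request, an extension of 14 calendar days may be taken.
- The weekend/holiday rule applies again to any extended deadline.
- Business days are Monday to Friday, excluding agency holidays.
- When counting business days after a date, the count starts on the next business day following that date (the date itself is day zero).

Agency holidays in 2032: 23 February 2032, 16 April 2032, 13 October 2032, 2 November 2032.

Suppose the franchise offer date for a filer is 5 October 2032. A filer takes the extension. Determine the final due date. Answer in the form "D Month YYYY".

25 business days after 5 October 2032, excluding weekends and holidays, is 11 November 2032.
11 November 2032 falls on a Thursday, which is a business day, so no adjustment is needed.
With the 14-day extension, 11 November 2032 becomes 25 November 2032.
Since 25 November 2032 is a Thursday and not a holiday, the date is unchanged.
So the filing is due 25 November 2032.

25 November 2032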